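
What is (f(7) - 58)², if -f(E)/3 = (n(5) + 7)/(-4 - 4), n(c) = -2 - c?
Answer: 3364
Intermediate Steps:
f(E) = 0 (f(E) = -3*((-2 - 1*5) + 7)/(-4 - 4) = -3*((-2 - 5) + 7)/(-8) = -3*(-7 + 7)*(-1)/8 = -0*(-1)/8 = -3*0 = 0)
(f(7) - 58)² = (0 - 58)² = (-58)² = 3364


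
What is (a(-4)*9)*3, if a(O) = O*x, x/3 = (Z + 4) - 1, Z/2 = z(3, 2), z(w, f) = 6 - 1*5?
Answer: -1620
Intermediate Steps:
z(w, f) = 1 (z(w, f) = 6 - 5 = 1)
Z = 2 (Z = 2*1 = 2)
x = 15 (x = 3*((2 + 4) - 1) = 3*(6 - 1) = 3*5 = 15)
a(O) = 15*O (a(O) = O*15 = 15*O)
(a(-4)*9)*3 = ((15*(-4))*9)*3 = -60*9*3 = -540*3 = -1620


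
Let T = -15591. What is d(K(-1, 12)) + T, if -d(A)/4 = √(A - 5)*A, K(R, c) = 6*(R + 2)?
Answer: -15615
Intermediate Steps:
K(R, c) = 12 + 6*R (K(R, c) = 6*(2 + R) = 12 + 6*R)
d(A) = -4*A*√(-5 + A) (d(A) = -4*√(A - 5)*A = -4*√(-5 + A)*A = -4*A*√(-5 + A))
d(K(-1, 12)) + T = -4*(12 + 6*(-1))*√(-5 + (12 + 6*(-1))) - 15591 = -4*(12 - 6)*√(-5 + (12 - 6)) - 15591 = -4*6*√(-5 + 6) - 15591 = -4*6*√1 - 15591 = -4*6*1 - 15591 = -24 - 15591 = -15615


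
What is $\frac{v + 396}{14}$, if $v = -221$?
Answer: $\frac{25}{2} \approx 12.5$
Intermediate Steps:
$\frac{v + 396}{14} = \frac{-221 + 396}{14} = \frac{1}{14} \cdot 175 = \frac{25}{2}$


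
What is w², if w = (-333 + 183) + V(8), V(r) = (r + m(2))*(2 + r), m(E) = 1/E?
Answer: 4225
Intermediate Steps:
V(r) = (½ + r)*(2 + r) (V(r) = (r + 1/2)*(2 + r) = (r + ½)*(2 + r) = (½ + r)*(2 + r))
w = -65 (w = (-333 + 183) + (1 + 8² + (5/2)*8) = -150 + (1 + 64 + 20) = -150 + 85 = -65)
w² = (-65)² = 4225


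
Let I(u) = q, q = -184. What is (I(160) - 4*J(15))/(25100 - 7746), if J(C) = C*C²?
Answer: -6842/8677 ≈ -0.78852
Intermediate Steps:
J(C) = C³
I(u) = -184
(I(160) - 4*J(15))/(25100 - 7746) = (-184 - 4*15³)/(25100 - 7746) = (-184 - 4*3375)/17354 = (-184 - 13500)*(1/17354) = -13684*1/17354 = -6842/8677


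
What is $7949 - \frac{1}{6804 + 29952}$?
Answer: $\frac{292173443}{36756} \approx 7949.0$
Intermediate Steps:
$7949 - \frac{1}{6804 + 29952} = 7949 - \frac{1}{36756} = \frac{292173443}{36756}$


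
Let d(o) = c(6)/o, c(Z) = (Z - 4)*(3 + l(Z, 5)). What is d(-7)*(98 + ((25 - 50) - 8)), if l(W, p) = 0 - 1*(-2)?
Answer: -650/7 ≈ -92.857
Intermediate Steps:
l(W, p) = 2 (l(W, p) = 0 + 2 = 2)
c(Z) = -20 + 5*Z (c(Z) = (Z - 4)*(3 + 2) = (-4 + Z)*5 = -20 + 5*Z)
d(o) = 10/o (d(o) = (-20 + 5*6)/o = (-20 + 30)/o = 10/o)
d(-7)*(98 + ((25 - 50) - 8)) = (10/(-7))*(98 + ((25 - 50) - 8)) = (10*(-1/7))*(98 + (-25 - 8)) = -10*(98 - 33)/7 = -10/7*65 = -650/7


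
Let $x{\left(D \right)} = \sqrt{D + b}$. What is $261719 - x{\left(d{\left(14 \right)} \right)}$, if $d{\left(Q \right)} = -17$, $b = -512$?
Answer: $261719 - 23 i \approx 2.6172 \cdot 10^{5} - 23.0 i$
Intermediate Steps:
$x{\left(D \right)} = \sqrt{-512 + D}$ ($x{\left(D \right)} = \sqrt{D - 512} = \sqrt{-512 + D}$)
$261719 - x{\left(d{\left(14 \right)} \right)} = 261719 - \sqrt{-512 - 17} = 261719 - \sqrt{-529} = 261719 - 23 i$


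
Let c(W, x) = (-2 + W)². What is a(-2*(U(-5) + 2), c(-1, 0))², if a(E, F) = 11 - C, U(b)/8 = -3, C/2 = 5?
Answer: 1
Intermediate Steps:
C = 10 (C = 2*5 = 10)
U(b) = -24 (U(b) = 8*(-3) = -24)
a(E, F) = 1 (a(E, F) = 11 - 1*10 = 11 - 10 = 1)
a(-2*(U(-5) + 2), c(-1, 0))² = 1² = 1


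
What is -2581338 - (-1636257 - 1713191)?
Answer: 768110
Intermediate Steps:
-2581338 - (-1636257 - 1713191) = -2581338 - 1*(-3349448) = -2581338 + 3349448 = 768110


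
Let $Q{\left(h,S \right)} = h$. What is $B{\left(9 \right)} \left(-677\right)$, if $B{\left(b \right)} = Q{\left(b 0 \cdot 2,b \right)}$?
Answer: $0$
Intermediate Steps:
$B{\left(b \right)} = 0$ ($B{\left(b \right)} = b 0 \cdot 2 = 0 \cdot 2 = 0$)
$B{\left(9 \right)} \left(-677\right) = 0 \left(-677\right) = 0$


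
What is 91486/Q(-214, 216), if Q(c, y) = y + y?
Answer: 45743/216 ≈ 211.77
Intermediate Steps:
Q(c, y) = 2*y
91486/Q(-214, 216) = 91486/((2*216)) = 91486/432 = 91486*(1/432) = 45743/216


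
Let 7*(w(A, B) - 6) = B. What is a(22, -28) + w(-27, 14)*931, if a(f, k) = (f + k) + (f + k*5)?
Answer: 7324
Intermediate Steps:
a(f, k) = 2*f + 6*k (a(f, k) = (f + k) + (f + 5*k) = 2*f + 6*k)
w(A, B) = 6 + B/7
a(22, -28) + w(-27, 14)*931 = (2*22 + 6*(-28)) + (6 + (1/7)*14)*931 = (44 - 168) + (6 + 2)*931 = -124 + 8*931 = -124 + 7448 = 7324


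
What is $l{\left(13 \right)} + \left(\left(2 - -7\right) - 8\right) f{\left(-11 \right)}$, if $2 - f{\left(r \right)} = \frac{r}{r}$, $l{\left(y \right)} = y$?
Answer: $14$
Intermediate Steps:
$f{\left(r \right)} = 1$ ($f{\left(r \right)} = 2 - \frac{r}{r} = 2 - 1 = 1$)
$l{\left(13 \right)} + \left(\left(2 - -7\right) - 8\right) f{\left(-11 \right)} = 13 + \left(\left(2 - -7\right) - 8\right) 1 = 13 + \left(\left(2 + 7\right) - 8\right) 1 = 13 + \left(9 - 8\right) 1 = 13 + 1 \cdot 1 = 13 + 1 = 14$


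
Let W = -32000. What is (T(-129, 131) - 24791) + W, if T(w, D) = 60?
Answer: -56731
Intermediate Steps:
(T(-129, 131) - 24791) + W = (60 - 24791) - 32000 = -24731 - 32000 = -56731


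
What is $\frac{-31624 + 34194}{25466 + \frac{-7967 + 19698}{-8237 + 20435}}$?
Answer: $\frac{31348860}{310645999} \approx 0.10092$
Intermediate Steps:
$\frac{-31624 + 34194}{25466 + \frac{-7967 + 19698}{-8237 + 20435}} = \frac{2570}{25466 + \frac{11731}{12198}} = \frac{2570}{\frac{310645999}{12198}} = 2570 \cdot \frac{12198}{310645999} = \frac{31348860}{310645999}$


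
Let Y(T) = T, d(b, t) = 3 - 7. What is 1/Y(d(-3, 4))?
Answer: -¼ ≈ -0.25000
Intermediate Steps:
d(b, t) = -4
1/Y(d(-3, 4)) = 1/(-4) = -¼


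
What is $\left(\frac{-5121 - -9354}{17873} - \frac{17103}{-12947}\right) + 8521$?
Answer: $\frac{1972134636421}{231401731} \approx 8522.6$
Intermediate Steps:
$\left(\frac{-5121 - -9354}{17873} - \frac{17103}{-12947}\right) + 8521 = \left(\left(-5121 + 9354\right) \frac{1}{17873} - - \frac{17103}{12947}\right) + 8521 = \left(4233 \cdot \frac{1}{17873} + \frac{17103}{12947}\right) + 8521 = \left(\frac{4233}{17873} + \frac{17103}{12947}\right) + 8521 = \frac{360486570}{231401731} + 8521 = \frac{1972134636421}{231401731}$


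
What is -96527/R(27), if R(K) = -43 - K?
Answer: 96527/70 ≈ 1379.0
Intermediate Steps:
-96527/R(27) = -96527/(-43 - 1*27) = -96527/(-43 - 27) = -96527/(-70) = -96527*(-1/70) = 96527/70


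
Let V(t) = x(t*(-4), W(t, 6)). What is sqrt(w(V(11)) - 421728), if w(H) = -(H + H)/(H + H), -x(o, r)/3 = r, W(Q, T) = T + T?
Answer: I*sqrt(421729) ≈ 649.41*I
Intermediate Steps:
W(Q, T) = 2*T
x(o, r) = -3*r
V(t) = -36 (V(t) = -6*6 = -3*12 = -36)
w(H) = -1 (w(H) = -2*H/(2*H) = -2*H*1/(2*H) = -1*1 = -1)
sqrt(w(V(11)) - 421728) = sqrt(-1 - 421728) = sqrt(-421729) = I*sqrt(421729)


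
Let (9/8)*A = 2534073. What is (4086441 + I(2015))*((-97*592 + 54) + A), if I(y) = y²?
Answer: 53649200916388/3 ≈ 1.7883e+13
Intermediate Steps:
A = 6757528/3 (A = (8/9)*2534073 = 6757528/3 ≈ 2.2525e+6)
(4086441 + I(2015))*((-97*592 + 54) + A) = (4086441 + 2015²)*((-97*592 + 54) + 6757528/3) = (4086441 + 4060225)*((-57424 + 54) + 6757528/3) = 8146666*(-57370 + 6757528/3) = 8146666*(6585418/3) = 53649200916388/3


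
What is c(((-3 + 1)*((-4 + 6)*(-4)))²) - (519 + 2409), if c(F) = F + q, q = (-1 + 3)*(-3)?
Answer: -2678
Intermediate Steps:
q = -6 (q = 2*(-3) = -6)
c(F) = -6 + F (c(F) = F - 6 = -6 + F)
c(((-3 + 1)*((-4 + 6)*(-4)))²) - (519 + 2409) = (-6 + ((-3 + 1)*((-4 + 6)*(-4)))²) - (519 + 2409) = (-6 + (-4*(-4))²) - 1*2928 = (-6 + (-2*(-8))²) - 2928 = (-6 + 16²) - 2928 = (-6 + 256) - 2928 = 250 - 2928 = -2678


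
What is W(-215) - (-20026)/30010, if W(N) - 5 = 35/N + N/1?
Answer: -135169626/645215 ≈ -209.50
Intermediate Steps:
W(N) = 5 + N + 35/N (W(N) = 5 + (35/N + N/1) = 5 + (35/N + N*1) = 5 + (35/N + N) = 5 + (N + 35/N) = 5 + N + 35/N)
W(-215) - (-20026)/30010 = (5 - 215 + 35/(-215)) - (-20026)/30010 = (5 - 215 + 35*(-1/215)) - (-20026)/30010 = (5 - 215 - 7/43) - 1*(-10013/15005) = -9037/43 + 10013/15005 = -135169626/645215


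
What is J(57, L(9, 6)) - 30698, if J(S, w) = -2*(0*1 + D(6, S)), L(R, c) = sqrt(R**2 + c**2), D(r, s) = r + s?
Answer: -30824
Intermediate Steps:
J(S, w) = -12 - 2*S (J(S, w) = -2*(0*1 + (6 + S)) = -2*(0 + (6 + S)) = -2*(6 + S) = -12 - 2*S)
J(57, L(9, 6)) - 30698 = (-12 - 2*57) - 30698 = (-12 - 114) - 30698 = -126 - 30698 = -30824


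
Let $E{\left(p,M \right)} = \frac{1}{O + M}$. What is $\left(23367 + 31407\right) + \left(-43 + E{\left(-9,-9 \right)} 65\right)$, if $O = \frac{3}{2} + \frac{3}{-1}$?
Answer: $\frac{1149221}{21} \approx 54725.0$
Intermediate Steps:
$O = - \frac{3}{2}$ ($O = 3 \cdot \frac{1}{2} + 3 \left(-1\right) = \frac{3}{2} - 3 = - \frac{3}{2} \approx -1.5$)
$E{\left(p,M \right)} = \frac{1}{- \frac{3}{2} + M}$
$\left(23367 + 31407\right) + \left(-43 + E{\left(-9,-9 \right)} 65\right) = \left(23367 + 31407\right) - \left(43 - \frac{2}{-3 + 2 \left(-9\right)} 65\right) = 54774 - \left(43 - \frac{2}{-3 - 18} \cdot 65\right) = 54774 - \left(43 - \frac{2}{-21} \cdot 65\right) = 54774 - \left(43 - 2 \left(- \frac{1}{21}\right) 65\right) = 54774 - \frac{1033}{21} = \frac{1149221}{21}$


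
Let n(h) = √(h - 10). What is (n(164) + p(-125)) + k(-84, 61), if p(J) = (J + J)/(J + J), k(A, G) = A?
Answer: -83 + √154 ≈ -70.590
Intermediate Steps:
p(J) = 1 (p(J) = (2*J)/((2*J)) = (2*J)*(1/(2*J)) = 1)
n(h) = √(-10 + h)
(n(164) + p(-125)) + k(-84, 61) = (√(-10 + 164) + 1) - 84 = (√154 + 1) - 84 = (1 + √154) - 84 = -83 + √154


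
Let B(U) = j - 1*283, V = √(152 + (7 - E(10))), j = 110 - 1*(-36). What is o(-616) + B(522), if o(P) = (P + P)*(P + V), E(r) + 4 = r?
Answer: 758775 - 3696*√17 ≈ 7.4354e+5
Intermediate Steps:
j = 146 (j = 110 + 36 = 146)
E(r) = -4 + r
V = 3*√17 (V = √(152 + (7 - (-4 + 10))) = √(152 + (7 - 1*6)) = √(152 + (7 - 6)) = √(152 + 1) = √153 = 3*√17 ≈ 12.369)
o(P) = 2*P*(P + 3*√17) (o(P) = (P + P)*(P + 3*√17) = (2*P)*(P + 3*√17) = 2*P*(P + 3*√17))
B(U) = -137 (B(U) = 146 - 1*283 = 146 - 283 = -137)
o(-616) + B(522) = 2*(-616)*(-616 + 3*√17) - 137 = (758912 - 3696*√17) - 137 = 758775 - 3696*√17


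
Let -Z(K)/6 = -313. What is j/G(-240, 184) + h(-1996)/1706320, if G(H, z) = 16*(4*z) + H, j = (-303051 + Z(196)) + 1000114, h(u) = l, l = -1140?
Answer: 2129649743/35150192 ≈ 60.587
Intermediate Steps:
h(u) = -1140
Z(K) = 1878 (Z(K) = -6*(-313) = 1878)
j = 698941 (j = (-303051 + 1878) + 1000114 = -301173 + 1000114 = 698941)
G(H, z) = H + 64*z (G(H, z) = 64*z + H = H + 64*z)
j/G(-240, 184) + h(-1996)/1706320 = 698941/(-240 + 64*184) - 1140/1706320 = 698941/(-240 + 11776) - 1140*1/1706320 = 698941/11536 - 57/85316 = 2129649743/35150192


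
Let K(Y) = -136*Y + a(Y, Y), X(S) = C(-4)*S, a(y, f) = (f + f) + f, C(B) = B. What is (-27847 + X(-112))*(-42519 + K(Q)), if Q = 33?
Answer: 1285232292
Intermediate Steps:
a(y, f) = 3*f (a(y, f) = 2*f + f = 3*f)
X(S) = -4*S
K(Y) = -133*Y (K(Y) = -136*Y + 3*Y = -133*Y)
(-27847 + X(-112))*(-42519 + K(Q)) = (-27847 - 4*(-112))*(-42519 - 133*33) = (-27847 + 448)*(-42519 - 4389) = -27399*(-46908) = 1285232292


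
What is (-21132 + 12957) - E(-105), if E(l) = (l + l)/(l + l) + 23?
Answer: -8199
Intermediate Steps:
E(l) = 24 (E(l) = (2*l)/((2*l)) + 23 = (2*l)*(1/(2*l)) + 23 = 1 + 23 = 24)
(-21132 + 12957) - E(-105) = (-21132 + 12957) - 1*24 = -8175 - 24 = -8199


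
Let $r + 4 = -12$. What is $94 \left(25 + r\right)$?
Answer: $846$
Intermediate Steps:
$r = -16$ ($r = -4 - 12 = -16$)
$94 \left(25 + r\right) = 94 \left(25 - 16\right) = 94 \cdot 9 = 846$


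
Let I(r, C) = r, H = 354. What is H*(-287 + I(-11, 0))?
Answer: -105492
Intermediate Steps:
H*(-287 + I(-11, 0)) = 354*(-287 - 11) = 354*(-298) = -105492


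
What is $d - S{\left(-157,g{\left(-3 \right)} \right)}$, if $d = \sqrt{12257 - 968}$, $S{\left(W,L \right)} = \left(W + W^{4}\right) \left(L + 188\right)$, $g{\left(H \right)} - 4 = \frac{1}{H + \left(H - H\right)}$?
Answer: $-116451500100 + \sqrt{11289} \approx -1.1645 \cdot 10^{11}$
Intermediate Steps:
$g{\left(H \right)} = 4 + \frac{1}{H}$ ($g{\left(H \right)} = 4 + \frac{1}{H + \left(H - H\right)} = 4 + \frac{1}{H + 0} = 4 + \frac{1}{H}$)
$S{\left(W,L \right)} = \left(188 + L\right) \left(W + W^{4}\right)$ ($S{\left(W,L \right)} = \left(W + W^{4}\right) \left(188 + L\right) = \left(188 + L\right) \left(W + W^{4}\right)$)
$d = \sqrt{11289} \approx 106.25$
$d - S{\left(-157,g{\left(-3 \right)} \right)} = \sqrt{11289} - - 157 \left(188 + \left(4 + \frac{1}{-3}\right) + 188 \left(-157\right)^{3} + \left(4 + \frac{1}{-3}\right) \left(-157\right)^{3}\right) = \sqrt{11289} - - 157 \left(188 + \left(4 - \frac{1}{3}\right) + 188 \left(-3869893\right) + \left(4 - \frac{1}{3}\right) \left(-3869893\right)\right) = \sqrt{11289} - - 157 \left(188 + \frac{11}{3} - 727539884 + \frac{11}{3} \left(-3869893\right)\right) = \sqrt{11289} - - 157 \left(188 + \frac{11}{3} - 727539884 - \frac{42568823}{3}\right) = \sqrt{11289} - \left(-157\right) \left(-741729300\right) = \sqrt{11289} - 116451500100 = -116451500100 + \sqrt{11289}$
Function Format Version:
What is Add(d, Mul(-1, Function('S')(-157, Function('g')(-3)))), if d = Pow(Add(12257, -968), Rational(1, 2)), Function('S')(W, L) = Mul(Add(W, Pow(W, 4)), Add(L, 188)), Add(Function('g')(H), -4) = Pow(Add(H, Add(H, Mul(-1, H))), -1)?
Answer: Add(-116451500100, Pow(11289, Rational(1, 2))) ≈ -1.1645e+11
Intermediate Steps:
Function('g')(H) = Add(4, Pow(H, -1)) (Function('g')(H) = Add(4, Pow(Add(H, Add(H, Mul(-1, H))), -1)) = Add(4, Pow(Add(H, 0), -1)) = Add(4, Pow(H, -1)))
Function('S')(W, L) = Mul(Add(188, L), Add(W, Pow(W, 4))) (Function('S')(W, L) = Mul(Add(W, Pow(W, 4)), Add(188, L)) = Mul(Add(188, L), Add(W, Pow(W, 4))))
d = Pow(11289, Rational(1, 2)) ≈ 106.25
Add(d, Mul(-1, Function('S')(-157, Function('g')(-3)))) = Add(Pow(11289, Rational(1, 2)), Mul(-1, Mul(-157, Add(188, Add(4, Pow(-3, -1)), Mul(188, Pow(-157, 3)), Mul(Add(4, Pow(-3, -1)), Pow(-157, 3)))))) = Add(Pow(11289, Rational(1, 2)), Mul(-1, Mul(-157, Add(188, Add(4, Rational(-1, 3)), Mul(188, -3869893), Mul(Add(4, Rational(-1, 3)), -3869893))))) = Add(Pow(11289, Rational(1, 2)), Mul(-1, Mul(-157, Add(188, Rational(11, 3), -727539884, Mul(Rational(11, 3), -3869893))))) = Add(Pow(11289, Rational(1, 2)), Mul(-1, Mul(-157, Add(188, Rational(11, 3), -727539884, Rational(-42568823, 3))))) = Add(Pow(11289, Rational(1, 2)), Mul(-1, Mul(-157, -741729300))) = Add(Pow(11289, Rational(1, 2)), Mul(-1, 116451500100)) = Add(Pow(11289, Rational(1, 2)), -116451500100) = Add(-116451500100, Pow(11289, Rational(1, 2)))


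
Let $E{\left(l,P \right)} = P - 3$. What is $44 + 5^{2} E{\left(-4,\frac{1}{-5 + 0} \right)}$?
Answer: $-36$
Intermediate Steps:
$E{\left(l,P \right)} = -3 + P$ ($E{\left(l,P \right)} = P - 3 = -3 + P$)
$44 + 5^{2} E{\left(-4,\frac{1}{-5 + 0} \right)} = 44 + 5^{2} \left(-3 + \frac{1}{-5 + 0}\right) = 44 + 25 \left(-3 + \frac{1}{-5}\right) = 44 + 25 \left(-3 - \frac{1}{5}\right) = 44 + 25 \left(- \frac{16}{5}\right) = 44 - 80 = -36$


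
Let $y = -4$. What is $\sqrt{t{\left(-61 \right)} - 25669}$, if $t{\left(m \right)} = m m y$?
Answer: $i \sqrt{40553} \approx 201.38 i$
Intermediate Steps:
$t{\left(m \right)} = - 4 m^{2}$ ($t{\left(m \right)} = m m \left(-4\right) = m^{2} \left(-4\right) = - 4 m^{2}$)
$\sqrt{t{\left(-61 \right)} - 25669} = \sqrt{- 4 \left(-61\right)^{2} - 25669} = \sqrt{\left(-4\right) 3721 - 25669} = \sqrt{-14884 - 25669} = \sqrt{-40553} = i \sqrt{40553}$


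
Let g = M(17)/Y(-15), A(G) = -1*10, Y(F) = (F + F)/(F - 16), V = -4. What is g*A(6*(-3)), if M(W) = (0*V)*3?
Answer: 0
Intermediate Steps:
M(W) = 0 (M(W) = (0*(-4))*3 = 0*3 = 0)
Y(F) = 2*F/(-16 + F) (Y(F) = (2*F)/(-16 + F) = 2*F/(-16 + F))
A(G) = -10
g = 0 (g = 0/((2*(-15)/(-16 - 15))) = 0/((2*(-15)/(-31))) = 0/((2*(-15)*(-1/31))) = 0/(30/31) = 0*(31/30) = 0)
g*A(6*(-3)) = 0*(-10) = 0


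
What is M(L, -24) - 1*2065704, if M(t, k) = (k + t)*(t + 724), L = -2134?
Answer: 977076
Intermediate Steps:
M(t, k) = (724 + t)*(k + t) (M(t, k) = (k + t)*(724 + t) = (724 + t)*(k + t))
M(L, -24) - 1*2065704 = ((-2134)**2 + 724*(-24) + 724*(-2134) - 24*(-2134)) - 1*2065704 = (4553956 - 17376 - 1545016 + 51216) - 2065704 = 3042780 - 2065704 = 977076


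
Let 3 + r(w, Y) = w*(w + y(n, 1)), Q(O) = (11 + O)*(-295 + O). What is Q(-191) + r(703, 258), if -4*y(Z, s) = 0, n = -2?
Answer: 581686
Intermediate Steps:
y(Z, s) = 0 (y(Z, s) = -1/4*0 = 0)
Q(O) = (-295 + O)*(11 + O)
r(w, Y) = -3 + w**2 (r(w, Y) = -3 + w*(w + 0) = -3 + w*w = -3 + w**2)
Q(-191) + r(703, 258) = (-3245 + (-191)**2 - 284*(-191)) + (-3 + 703**2) = (-3245 + 36481 + 54244) + (-3 + 494209) = 87480 + 494206 = 581686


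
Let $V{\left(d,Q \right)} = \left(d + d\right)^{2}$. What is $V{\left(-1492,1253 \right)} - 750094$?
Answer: $8154162$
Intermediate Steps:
$V{\left(d,Q \right)} = 4 d^{2}$ ($V{\left(d,Q \right)} = \left(2 d\right)^{2} = 4 d^{2}$)
$V{\left(-1492,1253 \right)} - 750094 = 4 \left(-1492\right)^{2} - 750094 = 4 \cdot 2226064 - 750094 = 8904256 - 750094 = 8154162$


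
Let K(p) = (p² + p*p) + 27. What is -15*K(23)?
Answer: -16275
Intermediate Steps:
K(p) = 27 + 2*p² (K(p) = (p² + p²) + 27 = 2*p² + 27 = 27 + 2*p²)
-15*K(23) = -15*(27 + 2*23²) = -15*(27 + 2*529) = -15*(27 + 1058) = -15*1085 = -16275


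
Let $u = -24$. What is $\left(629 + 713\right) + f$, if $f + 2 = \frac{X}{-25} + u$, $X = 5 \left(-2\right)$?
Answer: $\frac{6582}{5} \approx 1316.4$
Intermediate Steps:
$X = -10$
$f = - \frac{128}{5}$ ($f = -2 - \left(24 + \frac{10}{-25}\right) = -2 - \frac{118}{5} = - \frac{128}{5} \approx -25.6$)
$\left(629 + 713\right) + f = \left(629 + 713\right) - \frac{128}{5} = 1342 - \frac{128}{5} = \frac{6582}{5}$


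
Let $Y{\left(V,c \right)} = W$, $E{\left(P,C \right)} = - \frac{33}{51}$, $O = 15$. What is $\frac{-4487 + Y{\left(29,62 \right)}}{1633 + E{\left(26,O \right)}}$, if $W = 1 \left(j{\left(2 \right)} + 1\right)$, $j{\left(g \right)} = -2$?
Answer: $- \frac{12716}{4625} \approx -2.7494$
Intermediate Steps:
$E{\left(P,C \right)} = - \frac{11}{17}$ ($E{\left(P,C \right)} = \left(-33\right) \frac{1}{51} = - \frac{11}{17}$)
$W = -1$ ($W = 1 \left(-2 + 1\right) = 1 \left(-1\right) = -1$)
$Y{\left(V,c \right)} = -1$
$\frac{-4487 + Y{\left(29,62 \right)}}{1633 + E{\left(26,O \right)}} = \frac{-4487 - 1}{1633 - \frac{11}{17}} = - \frac{4488}{\frac{27750}{17}} = \left(-4488\right) \frac{17}{27750} = - \frac{12716}{4625}$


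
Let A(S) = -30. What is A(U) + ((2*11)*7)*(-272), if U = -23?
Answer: -41918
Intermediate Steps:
A(U) + ((2*11)*7)*(-272) = -30 + ((2*11)*7)*(-272) = -30 + (22*7)*(-272) = -30 + 154*(-272) = -30 - 41888 = -41918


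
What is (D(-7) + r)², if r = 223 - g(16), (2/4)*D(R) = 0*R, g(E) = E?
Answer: 42849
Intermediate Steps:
D(R) = 0 (D(R) = 2*(0*R) = 2*0 = 0)
r = 207 (r = 223 - 1*16 = 223 - 16 = 207)
(D(-7) + r)² = (0 + 207)² = 207² = 42849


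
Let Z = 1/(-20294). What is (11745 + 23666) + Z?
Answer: 718630833/20294 ≈ 35411.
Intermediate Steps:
Z = -1/20294 ≈ -4.9276e-5
(11745 + 23666) + Z = (11745 + 23666) - 1/20294 = 35411 - 1/20294 = 718630833/20294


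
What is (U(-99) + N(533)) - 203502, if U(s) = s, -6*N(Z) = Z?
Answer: -1222139/6 ≈ -2.0369e+5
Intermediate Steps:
N(Z) = -Z/6
(U(-99) + N(533)) - 203502 = (-99 - 1/6*533) - 203502 = (-99 - 533/6) - 203502 = -1127/6 - 203502 = -1222139/6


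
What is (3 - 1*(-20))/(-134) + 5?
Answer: 647/134 ≈ 4.8284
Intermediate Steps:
(3 - 1*(-20))/(-134) + 5 = -(3 + 20)/134 + 5 = -1/134*23 + 5 = -23/134 + 5 = 647/134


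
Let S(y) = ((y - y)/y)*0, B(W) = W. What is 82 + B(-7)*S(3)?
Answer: 82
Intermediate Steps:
S(y) = 0 (S(y) = (0/y)*0 = 0*0 = 0)
82 + B(-7)*S(3) = 82 - 7*0 = 82 + 0 = 82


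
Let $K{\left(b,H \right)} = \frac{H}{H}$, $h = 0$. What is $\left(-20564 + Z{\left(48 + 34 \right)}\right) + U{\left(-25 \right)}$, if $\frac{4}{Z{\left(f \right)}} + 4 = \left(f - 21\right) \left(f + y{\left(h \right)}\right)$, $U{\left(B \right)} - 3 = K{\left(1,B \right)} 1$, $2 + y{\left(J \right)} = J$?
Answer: $- \frac{25062639}{1219} \approx -20560.0$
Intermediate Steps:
$K{\left(b,H \right)} = 1$
$y{\left(J \right)} = -2 + J$
$U{\left(B \right)} = 4$ ($U{\left(B \right)} = 3 + 1 \cdot 1 = 3 + 1 = 4$)
$Z{\left(f \right)} = \frac{4}{-4 + \left(-21 + f\right) \left(-2 + f\right)}$ ($Z{\left(f \right)} = \frac{4}{-4 + \left(f - 21\right) \left(f + \left(-2 + 0\right)\right)} = \frac{4}{-4 + \left(-21 + f\right) \left(f - 2\right)} = \frac{4}{-4 + \left(-21 + f\right) \left(-2 + f\right)}$)
$\left(-20564 + Z{\left(48 + 34 \right)}\right) + U{\left(-25 \right)} = \left(-20564 + \frac{4}{38 + \left(48 + 34\right)^{2} - 23 \left(48 + 34\right)}\right) + 4 = \left(-20564 + \frac{4}{38 + 82^{2} - 1886}\right) + 4 = \left(-20564 + \frac{4}{38 + 6724 - 1886}\right) + 4 = \left(-20564 + \frac{4}{4876}\right) + 4 = \left(-20564 + 4 \cdot \frac{1}{4876}\right) + 4 = \left(-20564 + \frac{1}{1219}\right) + 4 = - \frac{25067515}{1219} + 4 = - \frac{25062639}{1219}$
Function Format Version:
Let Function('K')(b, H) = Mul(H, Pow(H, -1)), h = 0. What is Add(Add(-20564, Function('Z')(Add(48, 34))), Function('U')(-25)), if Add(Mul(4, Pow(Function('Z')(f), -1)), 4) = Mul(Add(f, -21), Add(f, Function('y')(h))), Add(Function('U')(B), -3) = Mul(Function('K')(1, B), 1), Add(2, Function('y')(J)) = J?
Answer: Rational(-25062639, 1219) ≈ -20560.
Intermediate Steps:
Function('K')(b, H) = 1
Function('y')(J) = Add(-2, J)
Function('U')(B) = 4 (Function('U')(B) = Add(3, Mul(1, 1)) = Add(3, 1) = 4)
Function('Z')(f) = Mul(4, Pow(Add(-4, Mul(Add(-21, f), Add(-2, f))), -1)) (Function('Z')(f) = Mul(4, Pow(Add(-4, Mul(Add(f, -21), Add(f, Add(-2, 0)))), -1)) = Mul(4, Pow(Add(-4, Mul(Add(-21, f), Add(f, -2))), -1)) = Mul(4, Pow(Add(-4, Mul(Add(-21, f), Add(-2, f))), -1)))
Add(Add(-20564, Function('Z')(Add(48, 34))), Function('U')(-25)) = Add(Add(-20564, Mul(4, Pow(Add(38, Pow(Add(48, 34), 2), Mul(-23, Add(48, 34))), -1))), 4) = Add(Add(-20564, Mul(4, Pow(Add(38, Pow(82, 2), Mul(-23, 82)), -1))), 4) = Add(Add(-20564, Mul(4, Pow(Add(38, 6724, -1886), -1))), 4) = Add(Add(-20564, Mul(4, Pow(4876, -1))), 4) = Add(Add(-20564, Mul(4, Rational(1, 4876))), 4) = Add(Add(-20564, Rational(1, 1219)), 4) = Add(Rational(-25067515, 1219), 4) = Rational(-25062639, 1219)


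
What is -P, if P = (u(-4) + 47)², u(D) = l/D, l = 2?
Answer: -8649/4 ≈ -2162.3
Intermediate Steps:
u(D) = 2/D
P = 8649/4 (P = (2/(-4) + 47)² = (2*(-¼) + 47)² = (-½ + 47)² = (93/2)² = 8649/4 ≈ 2162.3)
-P = -1*8649/4 = -8649/4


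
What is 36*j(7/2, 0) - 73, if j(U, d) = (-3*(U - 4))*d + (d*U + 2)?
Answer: -1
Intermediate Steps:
j(U, d) = 2 + U*d + d*(12 - 3*U) (j(U, d) = (-3*(-4 + U))*d + (U*d + 2) = (12 - 3*U)*d + (2 + U*d) = d*(12 - 3*U) + (2 + U*d) = 2 + U*d + d*(12 - 3*U))
36*j(7/2, 0) - 73 = 36*(2 + 12*0 - 2*7/2*0) - 73 = 36*(2 + 0 - 2*7*(½)*0) - 73 = 36*(2 + 0 - 2*7/2*0) - 73 = 36*(2 + 0 + 0) - 73 = 36*2 - 73 = 72 - 73 = -1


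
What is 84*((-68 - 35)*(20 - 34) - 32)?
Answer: 118440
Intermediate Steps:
84*((-68 - 35)*(20 - 34) - 32) = 84*(-103*(-14) - 32) = 84*(1442 - 32) = 84*1410 = 118440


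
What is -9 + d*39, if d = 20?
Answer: 771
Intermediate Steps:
-9 + d*39 = -9 + 20*39 = -9 + 780 = 771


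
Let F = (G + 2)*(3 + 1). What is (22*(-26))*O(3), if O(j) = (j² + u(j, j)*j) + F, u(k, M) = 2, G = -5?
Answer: -1716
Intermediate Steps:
F = -12 (F = (-5 + 2)*(3 + 1) = -3*4 = -12)
O(j) = -12 + j² + 2*j (O(j) = (j² + 2*j) - 12 = -12 + j² + 2*j)
(22*(-26))*O(3) = (22*(-26))*(-12 + 3² + 2*3) = -572*(-12 + 9 + 6) = -572*3 = -1716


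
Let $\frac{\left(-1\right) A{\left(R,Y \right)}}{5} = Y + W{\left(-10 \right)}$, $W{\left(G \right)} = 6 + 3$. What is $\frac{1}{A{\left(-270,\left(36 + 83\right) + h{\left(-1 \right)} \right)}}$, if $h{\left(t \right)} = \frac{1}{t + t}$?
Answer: $- \frac{2}{1275} \approx -0.0015686$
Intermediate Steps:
$h{\left(t \right)} = \frac{1}{2 t}$
$W{\left(G \right)} = 9$
$A{\left(R,Y \right)} = -45 - 5 Y$ ($A{\left(R,Y \right)} = - 5 \left(Y + 9\right) = - 5 \left(9 + Y\right) = -45 - 5 Y$)
$\frac{1}{A{\left(-270,\left(36 + 83\right) + h{\left(-1 \right)} \right)}} = \frac{1}{-45 - 5 \left(\left(36 + 83\right) + \frac{1}{2 \left(-1\right)}\right)} = \frac{1}{-45 - 5 \left(119 + \frac{1}{2} \left(-1\right)\right)} = \frac{1}{-45 - 5 \left(119 - \frac{1}{2}\right)} = \frac{1}{-45 - \frac{1185}{2}} = \frac{1}{- \frac{1275}{2}} = - \frac{2}{1275}$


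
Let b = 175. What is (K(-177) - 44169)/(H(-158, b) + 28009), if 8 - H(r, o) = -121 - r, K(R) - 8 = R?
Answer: -22169/13990 ≈ -1.5846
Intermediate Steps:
K(R) = 8 + R
H(r, o) = 129 + r (H(r, o) = 8 - (-121 - r) = 8 + (121 + r) = 129 + r)
(K(-177) - 44169)/(H(-158, b) + 28009) = ((8 - 177) - 44169)/((129 - 158) + 28009) = (-169 - 44169)/(-29 + 28009) = -44338/27980 = -44338*1/27980 = -22169/13990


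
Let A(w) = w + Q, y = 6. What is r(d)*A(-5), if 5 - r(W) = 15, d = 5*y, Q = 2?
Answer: 30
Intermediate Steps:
d = 30 (d = 5*6 = 30)
A(w) = 2 + w (A(w) = w + 2 = 2 + w)
r(W) = -10 (r(W) = 5 - 1*15 = 5 - 15 = -10)
r(d)*A(-5) = -10*(2 - 5) = -10*(-3) = 30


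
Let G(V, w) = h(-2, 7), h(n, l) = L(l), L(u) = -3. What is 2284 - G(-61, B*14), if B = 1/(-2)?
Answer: 2287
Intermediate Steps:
B = -½ (B = 1*(-½) = -½ ≈ -0.50000)
h(n, l) = -3
G(V, w) = -3
2284 - G(-61, B*14) = 2284 - 1*(-3) = 2284 + 3 = 2287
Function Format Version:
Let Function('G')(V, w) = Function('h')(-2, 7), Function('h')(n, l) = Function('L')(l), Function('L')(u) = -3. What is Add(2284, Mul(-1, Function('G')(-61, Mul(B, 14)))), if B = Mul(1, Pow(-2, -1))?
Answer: 2287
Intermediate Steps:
B = Rational(-1, 2) (B = Mul(1, Rational(-1, 2)) = Rational(-1, 2) ≈ -0.50000)
Function('h')(n, l) = -3
Function('G')(V, w) = -3
Add(2284, Mul(-1, Function('G')(-61, Mul(B, 14)))) = Add(2284, Mul(-1, -3)) = Add(2284, 3) = 2287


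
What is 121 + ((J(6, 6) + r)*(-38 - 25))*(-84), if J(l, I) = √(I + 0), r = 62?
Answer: 328225 + 5292*√6 ≈ 3.4119e+5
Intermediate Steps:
J(l, I) = √I
121 + ((J(6, 6) + r)*(-38 - 25))*(-84) = 121 + ((√6 + 62)*(-38 - 25))*(-84) = 121 + ((62 + √6)*(-63))*(-84) = 121 + (-3906 - 63*√6)*(-84) = 121 + (328104 + 5292*√6) = 328225 + 5292*√6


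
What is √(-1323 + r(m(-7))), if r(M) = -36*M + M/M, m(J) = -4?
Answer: I*√1178 ≈ 34.322*I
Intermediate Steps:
r(M) = 1 - 36*M (r(M) = -36*M + 1 = 1 - 36*M)
√(-1323 + r(m(-7))) = √(-1323 + (1 - 36*(-4))) = √(-1323 + (1 + 144)) = √(-1323 + 145) = √(-1178) = I*√1178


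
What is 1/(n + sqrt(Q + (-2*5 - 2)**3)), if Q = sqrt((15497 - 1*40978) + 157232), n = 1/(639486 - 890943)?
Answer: -1/(1/251457 - I*sqrt(1728 - 3*sqrt(14639))) ≈ -2.9134e-9 - 0.027066*I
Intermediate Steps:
n = -1/251457 (n = 1/(-251457) = -1/251457 ≈ -3.9768e-6)
Q = 3*sqrt(14639) (Q = sqrt((15497 - 40978) + 157232) = sqrt(-25481 + 157232) = sqrt(131751) = 3*sqrt(14639) ≈ 362.98)
1/(n + sqrt(Q + (-2*5 - 2)**3)) = 1/(-1/251457 + sqrt(3*sqrt(14639) + (-2*5 - 2)**3)) = 1/(-1/251457 + sqrt(3*sqrt(14639) + (-10 - 2)**3)) = 1/(-1/251457 + sqrt(3*sqrt(14639) + (-12)**3)) = 1/(-1/251457 + sqrt(3*sqrt(14639) - 1728)) = 1/(-1/251457 + sqrt(-1728 + 3*sqrt(14639)))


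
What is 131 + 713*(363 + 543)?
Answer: 646109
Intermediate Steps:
131 + 713*(363 + 543) = 131 + 713*906 = 131 + 645978 = 646109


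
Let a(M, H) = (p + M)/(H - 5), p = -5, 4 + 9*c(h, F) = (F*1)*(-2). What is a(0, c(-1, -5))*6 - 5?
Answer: 25/13 ≈ 1.9231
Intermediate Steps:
c(h, F) = -4/9 - 2*F/9 (c(h, F) = -4/9 + ((F*1)*(-2))/9 = -4/9 + (F*(-2))/9 = -4/9 + (-2*F)/9 = -4/9 - 2*F/9)
a(M, H) = (-5 + M)/(-5 + H) (a(M, H) = (-5 + M)/(H - 5) = (-5 + M)/(-5 + H))
a(0, c(-1, -5))*6 - 5 = ((-5 + 0)/(-5 + (-4/9 - 2/9*(-5))))*6 - 5 = (-5/(-5 + (-4/9 + 10/9)))*6 - 5 = (-5/(-5 + ⅔))*6 - 5 = (-5/(-13/3))*6 - 5 = -3/13*(-5)*6 - 5 = (15/13)*6 - 5 = 90/13 - 5 = 25/13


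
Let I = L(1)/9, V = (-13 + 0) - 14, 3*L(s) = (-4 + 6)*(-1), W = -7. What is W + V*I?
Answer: -5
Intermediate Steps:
L(s) = -⅔ (L(s) = ((-4 + 6)*(-1))/3 = (2*(-1))/3 = (⅓)*(-2) = -⅔)
V = -27 (V = -13 - 14 = -27)
I = -2/27 (I = -⅔/9 = (⅑)*(-⅔) = -2/27 ≈ -0.074074)
W + V*I = -7 - 27*(-2/27) = -7 + 2 = -5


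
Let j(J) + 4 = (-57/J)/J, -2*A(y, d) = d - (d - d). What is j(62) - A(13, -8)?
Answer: -30809/3844 ≈ -8.0148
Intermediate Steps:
A(y, d) = -d/2 (A(y, d) = -(d - (d - d))/2 = -(d - 1*0)/2 = -(d + 0)/2 = -d/2)
j(J) = -4 - 57/J**2 (j(J) = -4 + (-57/J)/J = -4 - 57/J**2)
j(62) - A(13, -8) = (-4 - 57/62**2) - (-1)*(-8)/2 = (-4 - 57*1/3844) - 1*4 = (-4 - 57/3844) - 4 = -15433/3844 - 4 = -30809/3844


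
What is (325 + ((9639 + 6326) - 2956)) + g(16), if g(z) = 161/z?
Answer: 213505/16 ≈ 13344.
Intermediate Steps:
(325 + ((9639 + 6326) - 2956)) + g(16) = (325 + ((9639 + 6326) - 2956)) + 161/16 = (325 + (15965 - 2956)) + 161*(1/16) = (325 + 13009) + 161/16 = 13334 + 161/16 = 213505/16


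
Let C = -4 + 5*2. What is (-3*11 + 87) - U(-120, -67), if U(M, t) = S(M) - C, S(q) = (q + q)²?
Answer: -57540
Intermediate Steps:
S(q) = 4*q² (S(q) = (2*q)² = 4*q²)
C = 6 (C = -4 + 10 = 6)
U(M, t) = -6 + 4*M² (U(M, t) = 4*M² - 1*6 = 4*M² - 6 = -6 + 4*M²)
(-3*11 + 87) - U(-120, -67) = (-3*11 + 87) - (-6 + 4*(-120)²) = (-33 + 87) - (-6 + 4*14400) = 54 - (-6 + 57600) = 54 - 1*57594 = 54 - 57594 = -57540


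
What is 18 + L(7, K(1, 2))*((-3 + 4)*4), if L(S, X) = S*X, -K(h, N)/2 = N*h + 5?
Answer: -374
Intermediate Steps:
K(h, N) = -10 - 2*N*h (K(h, N) = -2*(N*h + 5) = -2*(5 + N*h) = -10 - 2*N*h)
18 + L(7, K(1, 2))*((-3 + 4)*4) = 18 + (7*(-10 - 2*2*1))*((-3 + 4)*4) = 18 + (7*(-10 - 4))*(1*4) = 18 + (7*(-14))*4 = 18 - 98*4 = 18 - 392 = -374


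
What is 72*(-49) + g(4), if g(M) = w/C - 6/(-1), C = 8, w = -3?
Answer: -28179/8 ≈ -3522.4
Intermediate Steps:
g(M) = 45/8 (g(M) = -3/8 - 6/(-1) = -3*⅛ - 6*(-1) = -3/8 + 6 = 45/8)
72*(-49) + g(4) = 72*(-49) + 45/8 = -3528 + 45/8 = -28179/8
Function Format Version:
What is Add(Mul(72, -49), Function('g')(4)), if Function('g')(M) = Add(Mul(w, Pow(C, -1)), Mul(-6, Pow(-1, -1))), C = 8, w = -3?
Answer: Rational(-28179, 8) ≈ -3522.4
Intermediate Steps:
Function('g')(M) = Rational(45, 8) (Function('g')(M) = Add(Mul(-3, Pow(8, -1)), Mul(-6, Pow(-1, -1))) = Add(Mul(-3, Rational(1, 8)), Mul(-6, -1)) = Add(Rational(-3, 8), 6) = Rational(45, 8))
Add(Mul(72, -49), Function('g')(4)) = Add(Mul(72, -49), Rational(45, 8)) = Add(-3528, Rational(45, 8)) = Rational(-28179, 8)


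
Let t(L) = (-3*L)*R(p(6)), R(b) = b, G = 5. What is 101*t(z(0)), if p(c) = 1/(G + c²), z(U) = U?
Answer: 0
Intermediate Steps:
p(c) = 1/(5 + c²)
t(L) = -3*L/41 (t(L) = (-3*L)/(5 + 6²) = (-3*L)/(5 + 36) = -3*L/41)
101*t(z(0)) = 101*(-3/41*0) = 101*0 = 0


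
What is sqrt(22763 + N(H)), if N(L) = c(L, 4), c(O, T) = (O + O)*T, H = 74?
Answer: 3*sqrt(2595) ≈ 152.82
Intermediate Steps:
c(O, T) = 2*O*T (c(O, T) = (2*O)*T = 2*O*T)
N(L) = 8*L (N(L) = 2*L*4 = 8*L)
sqrt(22763 + N(H)) = sqrt(22763 + 8*74) = sqrt(22763 + 592) = sqrt(23355) = 3*sqrt(2595)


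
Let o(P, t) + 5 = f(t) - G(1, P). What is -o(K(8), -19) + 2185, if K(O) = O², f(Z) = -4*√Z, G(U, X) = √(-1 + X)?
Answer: 2190 + 3*√7 + 4*I*√19 ≈ 2197.9 + 17.436*I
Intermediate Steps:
o(P, t) = -5 - √(-1 + P) - 4*√t (o(P, t) = -5 + (-4*√t - √(-1 + P)) = -5 + (-√(-1 + P) - 4*√t) = -5 - √(-1 + P) - 4*√t)
-o(K(8), -19) + 2185 = -(-5 - √(-1 + 8²) - 4*I*√19) + 2185 = -(-5 - √(-1 + 64) - 4*I*√19) + 2185 = -(-5 - √63 - 4*I*√19) + 2185 = -(-5 - 3*√7 - 4*I*√19) + 2185 = (5 + 3*√7 + 4*I*√19) + 2185 = 2190 + 3*√7 + 4*I*√19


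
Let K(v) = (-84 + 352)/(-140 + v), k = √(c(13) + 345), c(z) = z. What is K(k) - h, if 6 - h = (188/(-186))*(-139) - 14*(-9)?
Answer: 77111222/298251 - 134*√358/9621 ≈ 258.28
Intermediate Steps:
h = -24226/93 (h = 6 - ((188/(-186))*(-139) - 14*(-9)) = 6 - ((188*(-1/186))*(-139) + 126) = 6 - (-94/93*(-139) + 126) = 6 - (13066/93 + 126) = 6 - 1*24784/93 = 6 - 24784/93 = -24226/93 ≈ -260.49)
k = √358 (k = √(13 + 345) = √358 ≈ 18.921)
K(v) = 268/(-140 + v)
K(k) - h = 268/(-140 + √358) - 1*(-24226/93) = 268/(-140 + √358) + 24226/93 = 24226/93 + 268/(-140 + √358)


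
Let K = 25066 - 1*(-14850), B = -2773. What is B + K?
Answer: 37143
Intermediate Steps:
K = 39916 (K = 25066 + 14850 = 39916)
B + K = -2773 + 39916 = 37143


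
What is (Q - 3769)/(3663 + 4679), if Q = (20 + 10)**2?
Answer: -2869/8342 ≈ -0.34392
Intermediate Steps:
Q = 900 (Q = 30**2 = 900)
(Q - 3769)/(3663 + 4679) = (900 - 3769)/(3663 + 4679) = -2869/8342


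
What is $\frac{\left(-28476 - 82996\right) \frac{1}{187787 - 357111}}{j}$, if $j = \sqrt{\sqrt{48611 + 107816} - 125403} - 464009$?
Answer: $- \frac{27868}{42331 \left(464009 - i \sqrt{125403 - \sqrt{156427}}\right)} \approx -1.4188 \cdot 10^{-6} - 1.0811 \cdot 10^{-9} i$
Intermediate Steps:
$j = -464009 + \sqrt{-125403 + \sqrt{156427}}$ ($j = \sqrt{\sqrt{156427} - 125403} - 464009 = \sqrt{-125403 + \sqrt{156427}} - 464009 = -464009 + \sqrt{-125403 + \sqrt{156427}} \approx -4.6401 \cdot 10^{5} + 353.56 i$)
$\frac{\left(-28476 - 82996\right) \frac{1}{187787 - 357111}}{j} = \frac{\left(-28476 - 82996\right) \frac{1}{187787 - 357111}}{-464009 + i \sqrt{125403 - \sqrt{156427}}} = \frac{\left(-111472\right) \frac{1}{-169324}}{-464009 + i \sqrt{125403 - \sqrt{156427}}} = \frac{\left(-111472\right) \left(- \frac{1}{169324}\right)}{-464009 + i \sqrt{125403 - \sqrt{156427}}} = \frac{27868}{42331 \left(-464009 + i \sqrt{125403 - \sqrt{156427}}\right)}$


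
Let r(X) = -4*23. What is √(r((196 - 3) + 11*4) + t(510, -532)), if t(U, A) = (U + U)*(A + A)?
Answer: 2*I*√271343 ≈ 1041.8*I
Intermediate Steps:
t(U, A) = 4*A*U (t(U, A) = (2*U)*(2*A) = 4*A*U)
r(X) = -92
√(r((196 - 3) + 11*4) + t(510, -532)) = √(-92 + 4*(-532)*510) = √(-92 - 1085280) = √(-1085372) = 2*I*√271343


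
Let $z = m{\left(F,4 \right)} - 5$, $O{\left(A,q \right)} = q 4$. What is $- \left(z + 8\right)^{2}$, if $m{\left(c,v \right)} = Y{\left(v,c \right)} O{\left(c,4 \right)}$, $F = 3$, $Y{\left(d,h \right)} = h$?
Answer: $-2601$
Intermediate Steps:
$O{\left(A,q \right)} = 4 q$
$m{\left(c,v \right)} = 16 c$ ($m{\left(c,v \right)} = c 4 \cdot 4 = c 16 = 16 c$)
$z = 43$ ($z = 16 \cdot 3 - 5 = 48 - 5 = 43$)
$- \left(z + 8\right)^{2} = - \left(43 + 8\right)^{2} = - 51^{2} = \left(-1\right) 2601 = -2601$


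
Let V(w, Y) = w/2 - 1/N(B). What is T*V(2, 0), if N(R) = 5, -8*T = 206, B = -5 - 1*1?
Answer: -103/5 ≈ -20.600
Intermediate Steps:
B = -6 (B = -5 - 1 = -6)
T = -103/4 (T = -⅛*206 = -103/4 ≈ -25.750)
V(w, Y) = -⅕ + w/2 (V(w, Y) = w/2 - 1/5 = w*(½) - 1*⅕ = w/2 - ⅕ = -⅕ + w/2)
T*V(2, 0) = -103*(-⅕ + (½)*2)/4 = -103*(-⅕ + 1)/4 = -103/4*⅘ = -103/5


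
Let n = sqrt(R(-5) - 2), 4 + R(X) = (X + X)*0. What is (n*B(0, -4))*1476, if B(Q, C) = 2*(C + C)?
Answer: -23616*I*sqrt(6) ≈ -57847.0*I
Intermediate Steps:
B(Q, C) = 4*C (B(Q, C) = 2*(2*C) = 4*C)
R(X) = -4 (R(X) = -4 + (X + X)*0 = -4 + (2*X)*0 = -4 + 0 = -4)
n = I*sqrt(6) (n = sqrt(-4 - 2) = sqrt(-6) = I*sqrt(6) ≈ 2.4495*I)
(n*B(0, -4))*1476 = ((I*sqrt(6))*(4*(-4)))*1476 = ((I*sqrt(6))*(-16))*1476 = -16*I*sqrt(6)*1476 = -23616*I*sqrt(6)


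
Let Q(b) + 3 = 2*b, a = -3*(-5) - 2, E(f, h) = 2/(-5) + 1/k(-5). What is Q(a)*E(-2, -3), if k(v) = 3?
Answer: -23/15 ≈ -1.5333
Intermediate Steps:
E(f, h) = -1/15 (E(f, h) = 2/(-5) + 1/3 = 2*(-⅕) + 1*(⅓) = -⅖ + ⅓ = -1/15)
a = 13 (a = -1*(-15) - 2 = 15 - 2 = 13)
Q(b) = -3 + 2*b
Q(a)*E(-2, -3) = (-3 + 2*13)*(-1/15) = (-3 + 26)*(-1/15) = 23*(-1/15) = -23/15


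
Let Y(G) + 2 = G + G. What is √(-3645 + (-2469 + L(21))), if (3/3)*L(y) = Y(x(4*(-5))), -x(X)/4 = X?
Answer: 2*I*√1489 ≈ 77.175*I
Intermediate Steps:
x(X) = -4*X
Y(G) = -2 + 2*G (Y(G) = -2 + (G + G) = -2 + 2*G)
L(y) = 158 (L(y) = -2 + 2*(-16*(-5)) = -2 + 2*(-4*(-20)) = -2 + 2*80 = -2 + 160 = 158)
√(-3645 + (-2469 + L(21))) = √(-3645 + (-2469 + 158)) = √(-3645 - 2311) = √(-5956) = 2*I*√1489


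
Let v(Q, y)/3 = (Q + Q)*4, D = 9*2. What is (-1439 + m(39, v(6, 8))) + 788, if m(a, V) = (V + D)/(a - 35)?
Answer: -1221/2 ≈ -610.50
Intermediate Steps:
D = 18
v(Q, y) = 24*Q (v(Q, y) = 3*((Q + Q)*4) = 3*((2*Q)*4) = 3*(8*Q) = 24*Q)
m(a, V) = (18 + V)/(-35 + a) (m(a, V) = (V + 18)/(a - 35) = (18 + V)/(-35 + a))
(-1439 + m(39, v(6, 8))) + 788 = (-1439 + (18 + 24*6)/(-35 + 39)) + 788 = (-1439 + (18 + 144)/4) + 788 = (-1439 + (1/4)*162) + 788 = (-1439 + 81/2) + 788 = -2797/2 + 788 = -1221/2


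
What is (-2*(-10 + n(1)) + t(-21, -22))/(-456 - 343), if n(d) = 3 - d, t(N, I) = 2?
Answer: -18/799 ≈ -0.022528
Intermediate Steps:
(-2*(-10 + n(1)) + t(-21, -22))/(-456 - 343) = (-2*(-10 + (3 - 1*1)) + 2)/(-456 - 343) = (-2*(-10 + (3 - 1)) + 2)/(-799) = (-2*(-10 + 2) + 2)*(-1/799) = (-2*(-8) + 2)*(-1/799) = (16 + 2)*(-1/799) = 18*(-1/799) = -18/799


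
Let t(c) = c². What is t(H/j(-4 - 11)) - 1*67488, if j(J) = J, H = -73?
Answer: -15179471/225 ≈ -67464.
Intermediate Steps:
t(H/j(-4 - 11)) - 1*67488 = (-73/(-4 - 11))² - 1*67488 = (-73/(-15))² - 67488 = (-73*(-1/15))² - 67488 = (73/15)² - 67488 = 5329/225 - 67488 = -15179471/225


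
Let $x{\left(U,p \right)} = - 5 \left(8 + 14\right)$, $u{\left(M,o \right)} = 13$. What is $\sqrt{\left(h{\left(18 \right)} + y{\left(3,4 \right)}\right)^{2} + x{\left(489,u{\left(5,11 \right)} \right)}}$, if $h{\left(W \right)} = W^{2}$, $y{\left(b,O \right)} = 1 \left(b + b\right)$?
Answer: $\sqrt{108790} \approx 329.83$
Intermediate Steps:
$y{\left(b,O \right)} = 2 b$ ($y{\left(b,O \right)} = 1 \cdot 2 b = 2 b$)
$x{\left(U,p \right)} = -110$ ($x{\left(U,p \right)} = \left(-5\right) 22 = -110$)
$\sqrt{\left(h{\left(18 \right)} + y{\left(3,4 \right)}\right)^{2} + x{\left(489,u{\left(5,11 \right)} \right)}} = \sqrt{\left(18^{2} + 2 \cdot 3\right)^{2} - 110} = \sqrt{\left(324 + 6\right)^{2} - 110} = \sqrt{330^{2} - 110} = \sqrt{108900 - 110} = \sqrt{108790}$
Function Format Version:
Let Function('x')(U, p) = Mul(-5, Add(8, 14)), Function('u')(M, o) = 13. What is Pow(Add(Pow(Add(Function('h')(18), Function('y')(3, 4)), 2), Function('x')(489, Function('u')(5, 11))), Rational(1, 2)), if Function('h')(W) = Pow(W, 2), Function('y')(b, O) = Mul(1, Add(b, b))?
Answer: Pow(108790, Rational(1, 2)) ≈ 329.83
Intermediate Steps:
Function('y')(b, O) = Mul(2, b) (Function('y')(b, O) = Mul(1, Mul(2, b)) = Mul(2, b))
Function('x')(U, p) = -110 (Function('x')(U, p) = Mul(-5, 22) = -110)
Pow(Add(Pow(Add(Function('h')(18), Function('y')(3, 4)), 2), Function('x')(489, Function('u')(5, 11))), Rational(1, 2)) = Pow(Add(Pow(Add(Pow(18, 2), Mul(2, 3)), 2), -110), Rational(1, 2)) = Pow(Add(Pow(Add(324, 6), 2), -110), Rational(1, 2)) = Pow(Add(Pow(330, 2), -110), Rational(1, 2)) = Pow(Add(108900, -110), Rational(1, 2)) = Pow(108790, Rational(1, 2))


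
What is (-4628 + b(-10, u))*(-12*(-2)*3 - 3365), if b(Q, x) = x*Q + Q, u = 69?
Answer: 17545104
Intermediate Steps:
b(Q, x) = Q + Q*x (b(Q, x) = Q*x + Q = Q + Q*x)
(-4628 + b(-10, u))*(-12*(-2)*3 - 3365) = (-4628 - 10*(1 + 69))*(-12*(-2)*3 - 3365) = (-4628 - 10*70)*(24*3 - 3365) = (-4628 - 700)*(72 - 3365) = -5328*(-3293) = 17545104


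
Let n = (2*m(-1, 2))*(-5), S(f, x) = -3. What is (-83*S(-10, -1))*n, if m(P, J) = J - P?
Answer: -7470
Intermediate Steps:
n = -30 (n = (2*(2 - 1*(-1)))*(-5) = (2*(2 + 1))*(-5) = (2*3)*(-5) = 6*(-5) = -30)
(-83*S(-10, -1))*n = -83*(-3)*(-30) = 249*(-30) = -7470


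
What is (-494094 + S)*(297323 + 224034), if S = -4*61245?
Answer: -385321403418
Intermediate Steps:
S = -244980
(-494094 + S)*(297323 + 224034) = (-494094 - 244980)*(297323 + 224034) = -739074*521357 = -385321403418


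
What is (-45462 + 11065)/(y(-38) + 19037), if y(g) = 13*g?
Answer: -34397/18543 ≈ -1.8550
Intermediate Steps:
(-45462 + 11065)/(y(-38) + 19037) = (-45462 + 11065)/(13*(-38) + 19037) = -34397/(-494 + 19037) = -34397/18543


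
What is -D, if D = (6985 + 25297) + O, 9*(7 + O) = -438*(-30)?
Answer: -33735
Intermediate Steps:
O = 1453 (O = -7 + (-438*(-30))/9 = -7 + (1/9)*13140 = -7 + 1460 = 1453)
D = 33735 (D = (6985 + 25297) + 1453 = 32282 + 1453 = 33735)
-D = -1*33735 = -33735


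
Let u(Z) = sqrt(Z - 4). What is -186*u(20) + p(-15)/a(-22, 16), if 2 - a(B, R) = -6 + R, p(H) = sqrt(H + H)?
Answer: -744 - I*sqrt(30)/8 ≈ -744.0 - 0.68465*I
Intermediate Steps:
p(H) = sqrt(2)*sqrt(H) (p(H) = sqrt(2*H) = sqrt(2)*sqrt(H))
a(B, R) = 8 - R (a(B, R) = 2 - (-6 + R) = 2 + (6 - R) = 8 - R)
u(Z) = sqrt(-4 + Z)
-186*u(20) + p(-15)/a(-22, 16) = -186*sqrt(-4 + 20) + (sqrt(2)*sqrt(-15))/(8 - 1*16) = -186*sqrt(16) + (sqrt(2)*(I*sqrt(15)))/(8 - 16) = -186*4 + (I*sqrt(30))/(-8) = -744 + (I*sqrt(30))*(-1/8) = -744 - I*sqrt(30)/8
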